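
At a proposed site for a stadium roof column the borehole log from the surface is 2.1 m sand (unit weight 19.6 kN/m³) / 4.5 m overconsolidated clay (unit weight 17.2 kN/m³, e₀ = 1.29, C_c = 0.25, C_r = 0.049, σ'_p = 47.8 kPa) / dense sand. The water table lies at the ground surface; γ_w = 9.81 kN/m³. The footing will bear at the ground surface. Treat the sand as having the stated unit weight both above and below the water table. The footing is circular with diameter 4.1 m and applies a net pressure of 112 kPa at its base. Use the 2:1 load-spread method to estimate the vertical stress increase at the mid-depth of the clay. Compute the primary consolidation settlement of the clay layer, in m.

S_c ≈ 0.0713 m

Mid-depth of clay below the ground surface: z = 2.1 + 4.5/2 = 4.35 m.
Total vertical stress at mid-clay: σ_v = 19.6×2.1 + 17.2×2.25 = 79.86 kPa.
Pore pressure: u = 9.81×(4.35 − 0) = 42.673 kPa.
Initial effective stress: σ'_0 = σ_v − u = 79.86 − 42.673 = 37.187 kPa.
Stress increase at mid-clay by the 2:1 spreading method:
Δσ ≈ qD²/(D+z)² = 112×4.1²/(4.1+4.35)² = 26.368 kPa
Final effective stress: σ'_f = 37.187 + 26.368 = 63.555 kPa.
σ'_f = 63.555 > σ'_p = 47.8 kPa, so the stress path crosses the preconsolidation pressure — recompression up to σ'_p, then virgin compression beyond:
S_c = H/(1+e₀)·[C_r·log₁₀(σ'_p/σ'_0) + C_c·log₁₀(σ'_f/σ'_p)]
    = 4.5/2.29 × [0.049×log₁₀(47.8/37.187) + 0.25×log₁₀(63.555/47.8)]
    = 1.9651 × [0.0053428 + 0.03093] = 0.07128 m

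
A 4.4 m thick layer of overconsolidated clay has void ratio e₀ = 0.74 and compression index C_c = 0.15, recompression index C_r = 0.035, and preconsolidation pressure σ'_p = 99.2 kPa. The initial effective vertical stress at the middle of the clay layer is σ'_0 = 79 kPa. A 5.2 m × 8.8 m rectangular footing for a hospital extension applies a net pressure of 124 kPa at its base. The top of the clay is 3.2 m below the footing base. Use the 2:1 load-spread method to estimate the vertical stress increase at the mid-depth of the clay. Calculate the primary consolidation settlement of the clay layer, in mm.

Mid-depth of clay below the footing base: z = 3.2 + 4.4/2 = 5.4 m.
Stress increase at mid-clay by the 2:1 spreading method:
Δσ = qBL/((B+z)(L+z)) = 124×5.2×8.8/((5.2+5.4)(8.8+5.4)) = 37.698 kPa
Final effective stress: σ'_f = 79 + 37.698 = 116.7 kPa.
σ'_f = 116.7 > σ'_p = 99.2 kPa, so the stress path crosses the preconsolidation pressure — recompression up to σ'_p, then virgin compression beyond:
S_c = H/(1+e₀)·[C_r·log₁₀(σ'_p/σ'_0) + C_c·log₁₀(σ'_f/σ'_p)]
    = 4.4/1.74 × [0.035×log₁₀(99.2/79) + 0.15×log₁₀(116.7/99.2)]
    = 2.5287 × [0.003461 + 0.010584] = 0.03552 m

S_c ≈ 35.5 mm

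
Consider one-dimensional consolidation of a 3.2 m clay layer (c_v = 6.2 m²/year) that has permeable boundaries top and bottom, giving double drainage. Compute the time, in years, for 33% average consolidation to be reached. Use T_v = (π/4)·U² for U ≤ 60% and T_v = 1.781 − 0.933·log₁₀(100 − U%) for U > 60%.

Drainage path length: H_d = H/2 = 1.6 m (double drainage).
U ≤ 60%: T_v = (π/4)·U² = (π/4)×0.33² = 0.08553.
t = T_v·H_d²/c_v = 0.08553×1.6²/6.2 = 0.03532 years.

t ≈ 0.0353 years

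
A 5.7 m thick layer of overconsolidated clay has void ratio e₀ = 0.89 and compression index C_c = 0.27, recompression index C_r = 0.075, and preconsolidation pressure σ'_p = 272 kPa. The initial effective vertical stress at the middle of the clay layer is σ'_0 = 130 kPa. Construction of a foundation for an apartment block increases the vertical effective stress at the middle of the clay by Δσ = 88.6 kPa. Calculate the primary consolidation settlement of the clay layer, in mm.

S_c ≈ 51.1 mm

Final effective stress: σ'_f = 130 + 88.6 = 218.6 kPa.
σ'_f = 218.6 ≤ σ'_p = 272 kPa, so the clay remains overconsolidated and only the recompression index applies:
S_c = C_r·H/(1+e₀)·log₁₀(σ'_f/σ'_0) = 0.075×5.7/1.89×log₁₀(218.6/130)
    = 0.22619 × 0.22571 = 0.05105 m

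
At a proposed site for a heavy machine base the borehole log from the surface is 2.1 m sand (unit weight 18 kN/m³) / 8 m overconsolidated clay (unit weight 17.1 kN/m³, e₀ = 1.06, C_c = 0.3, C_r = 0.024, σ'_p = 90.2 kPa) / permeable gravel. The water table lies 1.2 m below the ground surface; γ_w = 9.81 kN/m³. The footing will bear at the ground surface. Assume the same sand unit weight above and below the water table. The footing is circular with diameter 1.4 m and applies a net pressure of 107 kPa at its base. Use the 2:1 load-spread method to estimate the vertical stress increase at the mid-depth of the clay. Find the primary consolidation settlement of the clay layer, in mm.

S_c ≈ 2.52 mm

Mid-depth of clay below the ground surface: z = 2.1 + 8/2 = 6.1 m.
Total vertical stress at mid-clay: σ_v = 18×2.1 + 17.1×4 = 106.2 kPa.
Pore pressure: u = 9.81×(6.1 − 1.2) = 48.069 kPa.
Initial effective stress: σ'_0 = σ_v − u = 106.2 − 48.069 = 58.131 kPa.
Stress increase at mid-clay by the 2:1 spreading method:
Δσ ≈ qD²/(D+z)² = 107×1.4²/(1.4+6.1)² = 3.7284 kPa
Final effective stress: σ'_f = 58.131 + 3.7284 = 61.859 kPa.
σ'_f = 61.859 ≤ σ'_p = 90.2 kPa, so the clay remains overconsolidated and only the recompression index applies:
S_c = C_r·H/(1+e₀)·log₁₀(σ'_f/σ'_0) = 0.024×8/2.06×log₁₀(61.859/58.131)
    = 0.093204 × 0.026995 = 0.002516 m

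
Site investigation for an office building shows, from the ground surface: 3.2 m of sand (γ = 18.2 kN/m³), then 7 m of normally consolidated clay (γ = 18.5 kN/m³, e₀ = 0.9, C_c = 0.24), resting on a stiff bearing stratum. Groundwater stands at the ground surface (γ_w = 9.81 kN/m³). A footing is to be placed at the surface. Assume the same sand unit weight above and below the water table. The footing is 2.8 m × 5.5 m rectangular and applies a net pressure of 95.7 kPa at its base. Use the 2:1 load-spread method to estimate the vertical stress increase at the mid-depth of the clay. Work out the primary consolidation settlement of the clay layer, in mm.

Mid-depth of clay below the ground surface: z = 3.2 + 7/2 = 6.7 m.
Total vertical stress at mid-clay: σ_v = 18.2×3.2 + 18.5×3.5 = 122.99 kPa.
Pore pressure: u = 9.81×(6.7 − 0) = 65.727 kPa.
Initial effective stress: σ'_0 = σ_v − u = 122.99 − 65.727 = 57.263 kPa.
Stress increase at mid-clay by the 2:1 spreading method:
Δσ = qBL/((B+z)(L+z)) = 95.7×2.8×5.5/((2.8+6.7)(5.5+6.7)) = 12.716 kPa
Final effective stress: σ'_f = σ'_0 + Δσ = 57.263 + 12.716 = 69.979 kPa.
Normally consolidated clay, so the full stress increment lies on the virgin compression line:
S_c = C_c·H/(1+e₀)·log₁₀(σ'_f/σ'_0) = 0.24×7/(1+0.9)×log₁₀(69.979/57.263)
    = 0.88421 × 0.087094 = 0.07701 m

S_c ≈ 77 mm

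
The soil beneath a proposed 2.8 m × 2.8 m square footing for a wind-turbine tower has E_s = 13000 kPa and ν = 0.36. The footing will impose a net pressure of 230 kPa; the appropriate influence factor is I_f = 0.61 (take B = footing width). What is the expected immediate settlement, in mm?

S_e ≈ 26.3 mm

Immediate (elastic) settlement: S_e = q·B·(1−ν²)/E_s · I_f.
S_e = 230 × 2.8 × (1 − 0.36²) / 13000 × 0.61
    = 230 × 2.8 × 0.8704 / 13000 × 0.61
    = 0.0263 m = 26.3 mm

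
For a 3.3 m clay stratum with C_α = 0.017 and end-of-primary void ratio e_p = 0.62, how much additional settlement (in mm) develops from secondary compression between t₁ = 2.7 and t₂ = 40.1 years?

S_s ≈ 40.6 mm

Secondary compression: S_s = C_α·H/(1+e_p)·log₁₀(t₂/t₁)
S_s = 0.017×3.3/(1+0.62)×log₁₀(40.1/2.7)
    = 0.03463 × 1.172 = 0.04058 m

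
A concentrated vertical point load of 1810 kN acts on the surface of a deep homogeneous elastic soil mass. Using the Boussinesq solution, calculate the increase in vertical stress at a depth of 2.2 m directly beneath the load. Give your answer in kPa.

Δσ_z ≈ 179 kPa

Boussinesq vertical stress below a point load on an elastic half-space:
Δσ_z = 3P/(2πz²) · [1 + (r/z)²]^(−5/2)
r/z = 0/2.2 = 0; [1+(r/z)²]^(−5/2) = 1.
Δσ_z = 3×1810/(2π×2.2²) × 1 = 178.56 × 1 = 178.6 kPa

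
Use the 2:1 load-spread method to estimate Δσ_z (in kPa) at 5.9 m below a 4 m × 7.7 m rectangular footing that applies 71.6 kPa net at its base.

By the 2:1 method the load spreads at 1 horizontal : 2 vertical, so at depth z the loaded area has grown by z in each plan dimension:
Δσ = qBL/((B+z)(L+z)) = 71.6×4×7.7/((4+5.9)(7.7+5.9)) = 16.379 kPa

Δσ_z ≈ 16.4 kPa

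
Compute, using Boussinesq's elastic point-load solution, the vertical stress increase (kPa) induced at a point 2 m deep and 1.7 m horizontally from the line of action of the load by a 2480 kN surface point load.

Δσ_z ≈ 76 kPa

Boussinesq vertical stress below a point load on an elastic half-space:
Δσ_z = 3P/(2πz²) · [1 + (r/z)²]^(−5/2)
r/z = 1.7/2 = 0.85; [1+(r/z)²]^(−5/2) = 0.2568.
Δσ_z = 3×2480/(2π×2²) × 0.2568 = 296.03 × 0.2568 = 76.02 kPa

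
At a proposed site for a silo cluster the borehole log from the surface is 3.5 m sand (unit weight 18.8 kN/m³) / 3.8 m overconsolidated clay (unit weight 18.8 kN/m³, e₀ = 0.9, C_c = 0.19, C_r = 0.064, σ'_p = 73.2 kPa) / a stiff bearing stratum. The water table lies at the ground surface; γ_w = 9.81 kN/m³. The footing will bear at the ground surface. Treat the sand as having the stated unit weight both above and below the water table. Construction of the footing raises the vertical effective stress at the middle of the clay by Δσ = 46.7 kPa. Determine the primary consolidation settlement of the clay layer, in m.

S_c ≈ 0.0663 m

Mid-depth of clay below the ground surface: z = 3.5 + 3.8/2 = 5.4 m.
Total vertical stress at mid-clay: σ_v = 18.8×3.5 + 18.8×1.9 = 101.52 kPa.
Pore pressure: u = 9.81×(5.4 − 0) = 52.974 kPa.
Initial effective stress: σ'_0 = σ_v − u = 101.52 − 52.974 = 48.546 kPa.
Final effective stress: σ'_f = 48.546 + 46.7 = 95.246 kPa.
σ'_f = 95.246 > σ'_p = 73.2 kPa, so the stress path crosses the preconsolidation pressure — recompression up to σ'_p, then virgin compression beyond:
S_c = H/(1+e₀)·[C_r·log₁₀(σ'_p/σ'_0) + C_c·log₁₀(σ'_f/σ'_p)]
    = 3.8/1.9 × [0.064×log₁₀(73.2/48.546) + 0.19×log₁₀(95.246/73.2)]
    = 2 × [0.011415 + 0.021724] = 0.06628 m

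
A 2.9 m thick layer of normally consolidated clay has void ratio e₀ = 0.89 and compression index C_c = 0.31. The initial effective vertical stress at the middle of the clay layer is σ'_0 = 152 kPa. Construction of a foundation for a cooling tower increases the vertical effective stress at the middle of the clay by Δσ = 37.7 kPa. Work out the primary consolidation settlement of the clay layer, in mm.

Final effective stress: σ'_f = σ'_0 + Δσ = 152 + 37.7 = 189.7 kPa.
Normally consolidated clay, so the full stress increment lies on the virgin compression line:
S_c = C_c·H/(1+e₀)·log₁₀(σ'_f/σ'_0) = 0.31×2.9/(1+0.89)×log₁₀(189.7/152)
    = 0.47566 × 0.096224 = 0.04577 m

S_c ≈ 45.8 mm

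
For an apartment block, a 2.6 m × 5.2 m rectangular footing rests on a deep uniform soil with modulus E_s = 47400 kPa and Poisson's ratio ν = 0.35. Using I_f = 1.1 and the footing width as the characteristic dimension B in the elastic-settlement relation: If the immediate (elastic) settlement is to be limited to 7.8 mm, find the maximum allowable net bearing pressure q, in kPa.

S_e = q·B·(1−ν²)/E_s · I_f  ⇒  q = S_e·E_s / (B·(1−ν²)·I_f).
q = 0.0078 × 47400 / (2.6 × 0.8775 × 1.1) = 147.3 kPa

q ≈ 147 kPa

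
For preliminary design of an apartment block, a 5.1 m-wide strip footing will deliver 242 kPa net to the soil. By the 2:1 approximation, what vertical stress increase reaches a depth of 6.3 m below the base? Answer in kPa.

Δσ_z ≈ 108 kPa

By the 2:1 method the load spreads at 1 horizontal : 2 vertical, so at depth z the loaded area has grown by z in each plan dimension:
Δσ = qB/(B+z) = 242×5.1/(5.1+6.3) = 108.26 kPa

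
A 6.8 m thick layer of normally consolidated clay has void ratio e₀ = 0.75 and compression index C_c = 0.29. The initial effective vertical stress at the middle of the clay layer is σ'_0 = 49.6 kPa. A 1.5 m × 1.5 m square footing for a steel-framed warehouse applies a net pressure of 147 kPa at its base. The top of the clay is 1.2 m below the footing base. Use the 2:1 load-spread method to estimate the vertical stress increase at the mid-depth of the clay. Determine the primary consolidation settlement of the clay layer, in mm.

Mid-depth of clay below the footing base: z = 1.2 + 6.8/2 = 4.6 m.
Stress increase at mid-clay by the 2:1 spreading method:
Δσ = qBL/((B+z)(L+z)) = 147×1.5×1.5/((1.5+4.6)(1.5+4.6)) = 8.8887 kPa
Final effective stress: σ'_f = σ'_0 + Δσ = 49.6 + 8.8887 = 58.489 kPa.
Normally consolidated clay, so the full stress increment lies on the virgin compression line:
S_c = C_c·H/(1+e₀)·log₁₀(σ'_f/σ'_0) = 0.29×6.8/(1+0.75)×log₁₀(58.489/49.6)
    = 1.1269 × 0.071593 = 0.08068 m

S_c ≈ 80.7 mm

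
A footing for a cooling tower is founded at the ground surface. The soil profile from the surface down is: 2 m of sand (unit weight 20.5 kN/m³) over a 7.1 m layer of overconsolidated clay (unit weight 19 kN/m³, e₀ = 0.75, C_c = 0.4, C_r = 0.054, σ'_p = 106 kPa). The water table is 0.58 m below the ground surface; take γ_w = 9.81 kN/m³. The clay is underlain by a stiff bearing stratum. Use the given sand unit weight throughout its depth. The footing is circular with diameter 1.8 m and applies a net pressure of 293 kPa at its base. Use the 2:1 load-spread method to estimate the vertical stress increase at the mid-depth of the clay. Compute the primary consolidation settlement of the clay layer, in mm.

S_c ≈ 24.6 mm

Mid-depth of clay below the ground surface: z = 2 + 7.1/2 = 5.55 m.
Total vertical stress at mid-clay: σ_v = 20.5×2 + 19×3.55 = 108.45 kPa.
Pore pressure: u = 9.81×(5.55 − 0.58) = 48.756 kPa.
Initial effective stress: σ'_0 = σ_v − u = 108.45 − 48.756 = 59.694 kPa.
Stress increase at mid-clay by the 2:1 spreading method:
Δσ ≈ qD²/(D+z)² = 293×1.8²/(1.8+5.55)² = 17.573 kPa
Final effective stress: σ'_f = 59.694 + 17.573 = 77.267 kPa.
σ'_f = 77.267 ≤ σ'_p = 106 kPa, so the clay remains overconsolidated and only the recompression index applies:
S_c = C_r·H/(1+e₀)·log₁₀(σ'_f/σ'_0) = 0.054×7.1/1.75×log₁₀(77.267/59.694)
    = 0.21908 × 0.11206 = 0.02455 m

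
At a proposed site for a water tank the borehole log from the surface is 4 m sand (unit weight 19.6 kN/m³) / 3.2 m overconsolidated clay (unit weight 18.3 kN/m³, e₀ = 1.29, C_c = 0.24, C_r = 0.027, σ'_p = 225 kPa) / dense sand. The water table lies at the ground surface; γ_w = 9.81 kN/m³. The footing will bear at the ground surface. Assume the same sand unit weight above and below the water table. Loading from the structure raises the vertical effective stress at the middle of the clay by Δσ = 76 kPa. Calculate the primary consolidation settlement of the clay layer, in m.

Mid-depth of clay below the ground surface: z = 4 + 3.2/2 = 5.6 m.
Total vertical stress at mid-clay: σ_v = 19.6×4 + 18.3×1.6 = 107.68 kPa.
Pore pressure: u = 9.81×(5.6 − 0) = 54.936 kPa.
Initial effective stress: σ'_0 = σ_v − u = 107.68 − 54.936 = 52.744 kPa.
Final effective stress: σ'_f = 52.744 + 76 = 128.74 kPa.
σ'_f = 128.74 ≤ σ'_p = 225 kPa, so the clay remains overconsolidated and only the recompression index applies:
S_c = C_r·H/(1+e₀)·log₁₀(σ'_f/σ'_0) = 0.027×3.2/2.29×log₁₀(128.74/52.744)
    = 0.03773 × 0.38754 = 0.01462 m

S_c ≈ 0.0146 m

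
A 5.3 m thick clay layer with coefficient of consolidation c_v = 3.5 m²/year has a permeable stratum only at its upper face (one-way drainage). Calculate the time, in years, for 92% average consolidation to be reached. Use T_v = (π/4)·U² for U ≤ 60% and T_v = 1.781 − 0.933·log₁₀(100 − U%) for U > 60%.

t ≈ 7.53 years

Drainage path length: H_d = H = 5.3 m (single drainage).
U > 60%: T_v = 1.781 − 0.933·log₁₀(100 − 92) = 0.93842.
t = T_v·H_d²/c_v = 0.93842×5.3²/3.5 = 7.531 years.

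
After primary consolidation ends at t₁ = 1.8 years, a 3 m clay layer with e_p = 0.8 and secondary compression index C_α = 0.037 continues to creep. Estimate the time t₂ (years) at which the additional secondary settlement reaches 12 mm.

t₂ ≈ 2.82 years

S_s = C_α·H/(1+e_p)·log₁₀(t₂/t₁) ⇒ log₁₀(t₂/t₁) = S_s·(1+e_p)/(C_α·H).
log₁₀(t₂/t₁) = 0.012 × (1+0.8) / (0.037×3) = 0.1946
t₂ = t₁ × 10^0.1946 = 1.8 × 1.565 = 2.818 years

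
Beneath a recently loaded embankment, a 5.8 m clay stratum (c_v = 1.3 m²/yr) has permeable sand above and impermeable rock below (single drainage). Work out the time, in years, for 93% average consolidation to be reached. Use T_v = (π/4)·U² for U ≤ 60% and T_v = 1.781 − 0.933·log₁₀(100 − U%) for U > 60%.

t ≈ 25.7 years

Drainage path length: H_d = H = 5.8 m (single drainage).
U > 60%: T_v = 1.781 − 0.933·log₁₀(100 − 93) = 0.99252.
t = T_v·H_d²/c_v = 0.99252×5.8²/1.3 = 25.68 years.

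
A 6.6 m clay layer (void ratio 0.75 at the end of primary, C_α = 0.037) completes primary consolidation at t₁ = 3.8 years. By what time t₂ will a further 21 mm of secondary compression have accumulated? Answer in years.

S_s = C_α·H/(1+e_p)·log₁₀(t₂/t₁) ⇒ log₁₀(t₂/t₁) = S_s·(1+e_p)/(C_α·H).
log₁₀(t₂/t₁) = 0.021 × (1+0.75) / (0.037×6.6) = 0.1505
t₂ = t₁ × 10^0.1505 = 3.8 × 1.414 = 5.374 years

t₂ ≈ 5.37 years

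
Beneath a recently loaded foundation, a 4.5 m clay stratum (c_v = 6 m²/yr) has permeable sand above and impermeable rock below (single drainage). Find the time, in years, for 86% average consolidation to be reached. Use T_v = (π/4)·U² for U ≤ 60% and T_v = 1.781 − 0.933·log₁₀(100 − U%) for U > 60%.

Drainage path length: H_d = H = 4.5 m (single drainage).
U > 60%: T_v = 1.781 − 0.933·log₁₀(100 − 86) = 0.71166.
t = T_v·H_d²/c_v = 0.71166×4.5²/6 = 2.402 years.

t ≈ 2.4 years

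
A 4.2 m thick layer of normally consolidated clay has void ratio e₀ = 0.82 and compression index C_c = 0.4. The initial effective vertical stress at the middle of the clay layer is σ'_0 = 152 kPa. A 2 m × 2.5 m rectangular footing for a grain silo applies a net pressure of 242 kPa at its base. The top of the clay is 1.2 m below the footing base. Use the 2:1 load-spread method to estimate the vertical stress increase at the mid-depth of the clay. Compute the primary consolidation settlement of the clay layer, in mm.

S_c ≈ 92.3 mm

Mid-depth of clay below the footing base: z = 1.2 + 4.2/2 = 3.3 m.
Stress increase at mid-clay by the 2:1 spreading method:
Δσ = qBL/((B+z)(L+z)) = 242×2×2.5/((2+3.3)(2.5+3.3)) = 39.362 kPa
Final effective stress: σ'_f = σ'_0 + Δσ = 152 + 39.362 = 191.36 kPa.
Normally consolidated clay, so the full stress increment lies on the virgin compression line:
S_c = C_c·H/(1+e₀)·log₁₀(σ'_f/σ'_0) = 0.4×4.2/(1+0.82)×log₁₀(191.36/152)
    = 0.92308 × 0.10001 = 0.09232 m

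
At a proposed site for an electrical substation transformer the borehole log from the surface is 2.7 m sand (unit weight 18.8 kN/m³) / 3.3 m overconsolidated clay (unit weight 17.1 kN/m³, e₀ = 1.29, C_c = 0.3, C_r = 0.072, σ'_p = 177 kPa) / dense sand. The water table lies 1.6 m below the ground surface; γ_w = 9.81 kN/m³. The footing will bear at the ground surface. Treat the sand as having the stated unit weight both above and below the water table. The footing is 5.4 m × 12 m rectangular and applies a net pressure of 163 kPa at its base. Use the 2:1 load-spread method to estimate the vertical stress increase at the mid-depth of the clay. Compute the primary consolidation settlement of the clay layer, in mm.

S_c ≈ 37 mm

Mid-depth of clay below the ground surface: z = 2.7 + 3.3/2 = 4.35 m.
Total vertical stress at mid-clay: σ_v = 18.8×2.7 + 17.1×1.65 = 78.975 kPa.
Pore pressure: u = 9.81×(4.35 − 1.6) = 26.978 kPa.
Initial effective stress: σ'_0 = σ_v − u = 78.975 − 26.978 = 51.997 kPa.
Stress increase at mid-clay by the 2:1 spreading method:
Δσ = qBL/((B+z)(L+z)) = 163×5.4×12/((5.4+4.35)(12+4.35)) = 66.258 kPa
Final effective stress: σ'_f = 51.997 + 66.258 = 118.25 kPa.
σ'_f = 118.25 ≤ σ'_p = 177 kPa, so the clay remains overconsolidated and only the recompression index applies:
S_c = C_r·H/(1+e₀)·log₁₀(σ'_f/σ'_0) = 0.072×3.3/2.29×log₁₀(118.25/51.997)
    = 0.10375 × 0.35682 = 0.03702 m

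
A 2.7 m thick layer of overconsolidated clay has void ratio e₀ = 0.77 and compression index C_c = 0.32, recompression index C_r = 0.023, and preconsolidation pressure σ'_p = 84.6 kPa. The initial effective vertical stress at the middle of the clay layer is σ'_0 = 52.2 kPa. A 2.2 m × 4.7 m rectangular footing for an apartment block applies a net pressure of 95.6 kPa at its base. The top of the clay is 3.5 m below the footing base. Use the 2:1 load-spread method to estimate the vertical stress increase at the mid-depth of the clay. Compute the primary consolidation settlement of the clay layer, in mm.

Mid-depth of clay below the footing base: z = 3.5 + 2.7/2 = 4.85 m.
Stress increase at mid-clay by the 2:1 spreading method:
Δσ = qBL/((B+z)(L+z)) = 95.6×2.2×4.7/((2.2+4.85)(4.7+4.85)) = 14.682 kPa
Final effective stress: σ'_f = 52.2 + 14.682 = 66.882 kPa.
σ'_f = 66.882 ≤ σ'_p = 84.6 kPa, so the clay remains overconsolidated and only the recompression index applies:
S_c = C_r·H/(1+e₀)·log₁₀(σ'_f/σ'_0) = 0.023×2.7/1.77×log₁₀(66.882/52.2)
    = 0.035084 × 0.10764 = 0.003776 m

S_c ≈ 3.78 mm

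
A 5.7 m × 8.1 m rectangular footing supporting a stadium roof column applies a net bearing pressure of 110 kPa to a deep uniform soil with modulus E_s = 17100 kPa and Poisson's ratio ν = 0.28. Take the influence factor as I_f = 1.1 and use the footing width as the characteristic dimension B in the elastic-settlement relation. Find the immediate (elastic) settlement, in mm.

Immediate (elastic) settlement: S_e = q·B·(1−ν²)/E_s · I_f.
S_e = 110 × 5.7 × (1 − 0.28²) / 17100 × 1.1
    = 110 × 5.7 × 0.9216 / 17100 × 1.1
    = 0.03717 m = 37.17 mm

S_e ≈ 37.2 mm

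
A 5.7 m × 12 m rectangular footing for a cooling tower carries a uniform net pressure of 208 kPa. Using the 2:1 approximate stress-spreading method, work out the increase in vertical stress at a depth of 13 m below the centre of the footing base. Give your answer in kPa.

Δσ_z ≈ 30.4 kPa

By the 2:1 method the load spreads at 1 horizontal : 2 vertical, so at depth z the loaded area has grown by z in each plan dimension:
Δσ = qBL/((B+z)(L+z)) = 208×5.7×12/((5.7+13)(12+13)) = 30.433 kPa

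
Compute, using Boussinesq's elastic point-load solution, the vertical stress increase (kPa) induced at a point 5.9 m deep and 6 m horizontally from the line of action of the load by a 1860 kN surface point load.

Boussinesq vertical stress below a point load on an elastic half-space:
Δσ_z = 3P/(2πz²) · [1 + (r/z)²]^(−5/2)
r/z = 6/5.9 = 1.0169; [1+(r/z)²]^(−5/2) = 0.16944.
Δσ_z = 3×1860/(2π×5.9²) × 0.16944 = 25.512 × 0.16944 = 4.323 kPa

Δσ_z ≈ 4.32 kPa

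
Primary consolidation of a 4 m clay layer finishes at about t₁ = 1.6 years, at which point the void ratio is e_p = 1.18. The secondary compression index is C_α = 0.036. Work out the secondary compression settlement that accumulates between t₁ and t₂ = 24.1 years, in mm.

Secondary compression: S_s = C_α·H/(1+e_p)·log₁₀(t₂/t₁)
S_s = 0.036×4/(1+1.18)×log₁₀(24.1/1.6)
    = 0.06606 × 1.178 = 0.07781 m

S_s ≈ 77.8 mm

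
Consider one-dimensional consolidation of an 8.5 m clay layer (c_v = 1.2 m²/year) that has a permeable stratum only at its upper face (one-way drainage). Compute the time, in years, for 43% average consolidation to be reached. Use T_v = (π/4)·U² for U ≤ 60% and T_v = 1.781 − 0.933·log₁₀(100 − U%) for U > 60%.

Drainage path length: H_d = H = 8.5 m (single drainage).
U ≤ 60%: T_v = (π/4)·U² = (π/4)×0.43² = 0.14522.
t = T_v·H_d²/c_v = 0.14522×8.5²/1.2 = 8.743 years.

t ≈ 8.74 years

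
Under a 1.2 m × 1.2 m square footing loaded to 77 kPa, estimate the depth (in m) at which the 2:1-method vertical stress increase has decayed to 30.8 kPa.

2:1 spreading — at depth z the loaded area has grown by z in each plan dimension:
qB²/(B+z)² = Δσ_z ⇒ z = B(√(q/Δσ_z) − 1) = 1.2×(√(77/30.8) − 1) = 0.6974 m

z ≈ 0.697 m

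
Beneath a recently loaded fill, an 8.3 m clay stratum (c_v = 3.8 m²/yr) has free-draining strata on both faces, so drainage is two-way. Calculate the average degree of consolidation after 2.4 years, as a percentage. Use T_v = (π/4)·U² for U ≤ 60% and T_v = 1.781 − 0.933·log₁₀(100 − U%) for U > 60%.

Drainage path length: H_d = H/2 = 4.15 m (double drainage).
T_v = c_v·t/H_d² = 3.8×2.4/4.15² = 0.52954.
T_v = 0.52954 corresponds to the U > 60% branch:
U = 1 − 10^((1.781 − T_v)/0.933)/100 = 0.7806

U ≈ 78.1 %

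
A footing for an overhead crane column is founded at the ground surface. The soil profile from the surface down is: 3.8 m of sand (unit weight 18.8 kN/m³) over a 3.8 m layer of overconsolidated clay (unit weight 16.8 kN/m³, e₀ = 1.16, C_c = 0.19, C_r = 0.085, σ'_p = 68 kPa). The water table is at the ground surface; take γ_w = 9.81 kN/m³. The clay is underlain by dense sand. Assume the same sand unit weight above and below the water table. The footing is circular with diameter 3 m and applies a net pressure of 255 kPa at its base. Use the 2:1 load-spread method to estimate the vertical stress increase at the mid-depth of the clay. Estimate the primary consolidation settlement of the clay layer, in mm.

S_c ≈ 42.9 mm

Mid-depth of clay below the ground surface: z = 3.8 + 3.8/2 = 5.7 m.
Total vertical stress at mid-clay: σ_v = 18.8×3.8 + 16.8×1.9 = 103.36 kPa.
Pore pressure: u = 9.81×(5.7 − 0) = 55.917 kPa.
Initial effective stress: σ'_0 = σ_v − u = 103.36 − 55.917 = 47.443 kPa.
Stress increase at mid-clay by the 2:1 spreading method:
Δσ ≈ qD²/(D+z)² = 255×3²/(3+5.7)² = 30.321 kPa
Final effective stress: σ'_f = 47.443 + 30.321 = 77.764 kPa.
σ'_f = 77.764 > σ'_p = 68 kPa, so the stress path crosses the preconsolidation pressure — recompression up to σ'_p, then virgin compression beyond:
S_c = H/(1+e₀)·[C_r·log₁₀(σ'_p/σ'_0) + C_c·log₁₀(σ'_f/σ'_p)]
    = 3.8/2.16 × [0.085×log₁₀(68/47.443) + 0.19×log₁₀(77.764/68)]
    = 1.7593 × [0.013289 + 0.011071] = 0.04286 m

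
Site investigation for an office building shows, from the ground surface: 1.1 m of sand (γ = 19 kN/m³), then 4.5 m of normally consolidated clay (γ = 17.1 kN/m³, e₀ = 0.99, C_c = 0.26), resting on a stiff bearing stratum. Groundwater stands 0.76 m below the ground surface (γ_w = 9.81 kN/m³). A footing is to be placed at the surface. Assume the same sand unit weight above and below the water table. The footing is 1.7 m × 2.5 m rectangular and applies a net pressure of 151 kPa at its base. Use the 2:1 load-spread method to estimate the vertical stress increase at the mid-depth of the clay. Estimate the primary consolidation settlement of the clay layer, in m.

S_c ≈ 0.126 m

Mid-depth of clay below the ground surface: z = 1.1 + 4.5/2 = 3.35 m.
Total vertical stress at mid-clay: σ_v = 19×1.1 + 17.1×2.25 = 59.375 kPa.
Pore pressure: u = 9.81×(3.35 − 0.76) = 25.408 kPa.
Initial effective stress: σ'_0 = σ_v − u = 59.375 − 25.408 = 33.967 kPa.
Stress increase at mid-clay by the 2:1 spreading method:
Δσ = qBL/((B+z)(L+z)) = 151×1.7×2.5/((1.7+3.35)(2.5+3.35)) = 21.723 kPa
Final effective stress: σ'_f = σ'_0 + Δσ = 33.967 + 21.723 = 55.69 kPa.
Normally consolidated clay, so the full stress increment lies on the virgin compression line:
S_c = C_c·H/(1+e₀)·log₁₀(σ'_f/σ'_0) = 0.26×4.5/(1+0.99)×log₁₀(55.69/33.967)
    = 0.58794 × 0.21472 = 0.1262 m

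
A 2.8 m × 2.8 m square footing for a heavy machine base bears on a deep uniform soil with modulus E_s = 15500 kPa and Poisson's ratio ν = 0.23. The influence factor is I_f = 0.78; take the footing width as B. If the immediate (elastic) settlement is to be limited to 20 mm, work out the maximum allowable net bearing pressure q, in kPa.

S_e = q·B·(1−ν²)/E_s · I_f  ⇒  q = S_e·E_s / (B·(1−ν²)·I_f).
q = 0.02 × 15500 / (2.8 × 0.9471 × 0.78) = 149.9 kPa

q ≈ 150 kPa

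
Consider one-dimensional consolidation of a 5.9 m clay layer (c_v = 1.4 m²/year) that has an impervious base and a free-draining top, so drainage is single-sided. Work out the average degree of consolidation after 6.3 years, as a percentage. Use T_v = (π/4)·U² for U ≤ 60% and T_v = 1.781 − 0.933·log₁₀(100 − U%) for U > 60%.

U ≈ 56.8 %

Drainage path length: H_d = H = 5.9 m (single drainage).
T_v = c_v·t/H_d² = 1.4×6.3/5.9² = 0.25338.
T_v = 0.25338 corresponds to the U ≤ 60% branch:
U = √(4T_v/π) = 0.568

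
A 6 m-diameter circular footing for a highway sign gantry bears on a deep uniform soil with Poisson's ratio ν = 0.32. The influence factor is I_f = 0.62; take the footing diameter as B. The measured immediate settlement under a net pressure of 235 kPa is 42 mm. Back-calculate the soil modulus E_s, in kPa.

E_s ≈ 18700 kPa

S_e = q·B·(1−ν²)/E_s · I_f  ⇒  E_s = q·B·(1−ν²)·I_f / S_e.
E_s = 235 × 6 × 0.8976 × 0.62 / 0.042 = 18680 kPa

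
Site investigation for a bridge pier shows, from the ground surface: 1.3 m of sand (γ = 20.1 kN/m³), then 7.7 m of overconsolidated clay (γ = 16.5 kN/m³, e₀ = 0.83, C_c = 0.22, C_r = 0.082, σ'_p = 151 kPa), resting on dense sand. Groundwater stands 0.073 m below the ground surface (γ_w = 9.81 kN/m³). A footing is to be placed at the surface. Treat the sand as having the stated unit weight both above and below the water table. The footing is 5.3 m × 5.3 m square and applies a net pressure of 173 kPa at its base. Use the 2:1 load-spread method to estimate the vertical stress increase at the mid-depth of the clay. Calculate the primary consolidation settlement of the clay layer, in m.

S_c ≈ 0.112 m

Mid-depth of clay below the ground surface: z = 1.3 + 7.7/2 = 5.15 m.
Total vertical stress at mid-clay: σ_v = 20.1×1.3 + 16.5×3.85 = 89.655 kPa.
Pore pressure: u = 9.81×(5.15 − 0.073) = 49.805 kPa.
Initial effective stress: σ'_0 = σ_v − u = 89.655 − 49.805 = 39.85 kPa.
Stress increase at mid-clay by the 2:1 spreading method:
Δσ = qBL/((B+z)(L+z)) = 173×5.3×5.3/((5.3+5.15)(5.3+5.15)) = 44.501 kPa
Final effective stress: σ'_f = 39.85 + 44.501 = 84.351 kPa.
σ'_f = 84.351 ≤ σ'_p = 151 kPa, so the clay remains overconsolidated and only the recompression index applies:
S_c = C_r·H/(1+e₀)·log₁₀(σ'_f/σ'_0) = 0.082×7.7/1.83×log₁₀(84.351/39.85)
    = 0.34503 × 0.32566 = 0.1124 m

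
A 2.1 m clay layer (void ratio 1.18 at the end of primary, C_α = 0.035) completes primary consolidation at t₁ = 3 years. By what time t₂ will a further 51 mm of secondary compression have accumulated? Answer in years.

t₂ ≈ 97.7 years

S_s = C_α·H/(1+e_p)·log₁₀(t₂/t₁) ⇒ log₁₀(t₂/t₁) = S_s·(1+e_p)/(C_α·H).
log₁₀(t₂/t₁) = 0.051 × (1+1.18) / (0.035×2.1) = 1.513
t₂ = t₁ × 10^1.513 = 3 × 32.56 = 97.67 years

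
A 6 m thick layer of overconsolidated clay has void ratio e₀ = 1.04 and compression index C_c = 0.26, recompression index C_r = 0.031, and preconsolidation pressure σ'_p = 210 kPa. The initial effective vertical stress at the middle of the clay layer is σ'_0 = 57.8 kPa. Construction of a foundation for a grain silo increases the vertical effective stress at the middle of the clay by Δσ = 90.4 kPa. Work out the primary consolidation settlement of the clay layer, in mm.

Final effective stress: σ'_f = 57.8 + 90.4 = 148.2 kPa.
σ'_f = 148.2 ≤ σ'_p = 210 kPa, so the clay remains overconsolidated and only the recompression index applies:
S_c = C_r·H/(1+e₀)·log₁₀(σ'_f/σ'_0) = 0.031×6/2.04×log₁₀(148.2/57.8)
    = 0.091177 × 0.40892 = 0.03728 m

S_c ≈ 37.3 mm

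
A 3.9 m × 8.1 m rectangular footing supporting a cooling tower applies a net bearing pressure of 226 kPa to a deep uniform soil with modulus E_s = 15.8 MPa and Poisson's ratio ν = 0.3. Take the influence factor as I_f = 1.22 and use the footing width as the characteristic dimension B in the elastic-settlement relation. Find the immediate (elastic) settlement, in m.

S_e ≈ 0.0619 m

Immediate (elastic) settlement: S_e = q·B·(1−ν²)/E_s · I_f.
E_s = 15.8 MPa = 15800 kPa.
S_e = 226 × 3.9 × (1 − 0.3²) / 15800 × 1.22
    = 226 × 3.9 × 0.91 / 15800 × 1.22
    = 0.06193 m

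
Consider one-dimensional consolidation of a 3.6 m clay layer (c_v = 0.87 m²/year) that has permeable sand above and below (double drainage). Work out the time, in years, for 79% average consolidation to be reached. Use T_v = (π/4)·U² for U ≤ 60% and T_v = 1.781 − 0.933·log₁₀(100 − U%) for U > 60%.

Drainage path length: H_d = H/2 = 1.8 m (double drainage).
U > 60%: T_v = 1.781 − 0.933·log₁₀(100 − 79) = 0.54737.
t = T_v·H_d²/c_v = 0.54737×1.8²/0.87 = 2.038 years.

t ≈ 2.04 years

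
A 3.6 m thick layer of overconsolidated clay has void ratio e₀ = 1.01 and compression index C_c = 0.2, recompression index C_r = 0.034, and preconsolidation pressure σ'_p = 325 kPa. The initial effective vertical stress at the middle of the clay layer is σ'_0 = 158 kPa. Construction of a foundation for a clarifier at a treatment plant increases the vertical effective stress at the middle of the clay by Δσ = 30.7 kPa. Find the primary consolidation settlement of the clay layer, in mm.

S_c ≈ 4.7 mm

Final effective stress: σ'_f = 158 + 30.7 = 188.7 kPa.
σ'_f = 188.7 ≤ σ'_p = 325 kPa, so the clay remains overconsolidated and only the recompression index applies:
S_c = C_r·H/(1+e₀)·log₁₀(σ'_f/σ'_0) = 0.034×3.6/2.01×log₁₀(188.7/158)
    = 0.060894 × 0.077115 = 0.004696 m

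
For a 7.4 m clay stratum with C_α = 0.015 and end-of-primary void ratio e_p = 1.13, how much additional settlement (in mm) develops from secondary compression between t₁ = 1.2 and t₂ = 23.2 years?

S_s ≈ 67 mm

Secondary compression: S_s = C_α·H/(1+e_p)·log₁₀(t₂/t₁)
S_s = 0.015×7.4/(1+1.13)×log₁₀(23.2/1.2)
    = 0.05211 × 1.286 = 0.06703 m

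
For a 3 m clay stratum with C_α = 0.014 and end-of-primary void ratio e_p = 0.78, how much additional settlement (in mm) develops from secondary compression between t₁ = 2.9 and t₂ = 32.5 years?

Secondary compression: S_s = C_α·H/(1+e_p)·log₁₀(t₂/t₁)
S_s = 0.014×3/(1+0.78)×log₁₀(32.5/2.9)
    = 0.0236 × 1.049 = 0.02476 m

S_s ≈ 24.8 mm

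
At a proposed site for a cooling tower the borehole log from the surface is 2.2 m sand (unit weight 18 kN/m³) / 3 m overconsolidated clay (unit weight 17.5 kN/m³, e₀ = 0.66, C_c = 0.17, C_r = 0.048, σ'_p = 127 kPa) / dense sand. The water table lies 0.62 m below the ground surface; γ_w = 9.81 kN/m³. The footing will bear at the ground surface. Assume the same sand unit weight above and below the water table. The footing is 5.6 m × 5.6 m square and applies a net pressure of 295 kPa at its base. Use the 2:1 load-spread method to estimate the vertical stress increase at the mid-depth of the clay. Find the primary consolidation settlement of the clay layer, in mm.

S_c ≈ 63.3 mm

Mid-depth of clay below the ground surface: z = 2.2 + 3/2 = 3.7 m.
Total vertical stress at mid-clay: σ_v = 18×2.2 + 17.5×1.5 = 65.85 kPa.
Pore pressure: u = 9.81×(3.7 − 0.62) = 30.215 kPa.
Initial effective stress: σ'_0 = σ_v − u = 65.85 − 30.215 = 35.635 kPa.
Stress increase at mid-clay by the 2:1 spreading method:
Δσ = qBL/((B+z)(L+z)) = 295×5.6×5.6/((5.6+3.7)(5.6+3.7)) = 106.96 kPa
Final effective stress: σ'_f = 35.635 + 106.96 = 142.59 kPa.
σ'_f = 142.59 > σ'_p = 127 kPa, so the stress path crosses the preconsolidation pressure — recompression up to σ'_p, then virgin compression beyond:
S_c = H/(1+e₀)·[C_r·log₁₀(σ'_p/σ'_0) + C_c·log₁₀(σ'_f/σ'_p)]
    = 3/1.66 × [0.048×log₁₀(127/35.635) + 0.17×log₁₀(142.59/127)]
    = 1.8072 × [0.026492 + 0.0085485] = 0.06333 m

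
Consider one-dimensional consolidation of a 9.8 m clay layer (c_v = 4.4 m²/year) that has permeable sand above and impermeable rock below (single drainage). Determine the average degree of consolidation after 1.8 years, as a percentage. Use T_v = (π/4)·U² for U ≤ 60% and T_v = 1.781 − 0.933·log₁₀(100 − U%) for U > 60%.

U ≈ 32.4 %

Drainage path length: H_d = H = 9.8 m (single drainage).
T_v = c_v·t/H_d² = 4.4×1.8/9.8² = 0.082466.
T_v = 0.082466 corresponds to the U ≤ 60% branch:
U = √(4T_v/π) = 0.324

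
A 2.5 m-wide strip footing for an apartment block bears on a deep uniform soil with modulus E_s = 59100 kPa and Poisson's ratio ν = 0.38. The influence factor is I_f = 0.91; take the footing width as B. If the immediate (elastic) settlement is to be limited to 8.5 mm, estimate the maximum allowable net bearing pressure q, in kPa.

S_e = q·B·(1−ν²)/E_s · I_f  ⇒  q = S_e·E_s / (B·(1−ν²)·I_f).
q = 0.0085 × 59100 / (2.5 × 0.8556 × 0.91) = 258.1 kPa

q ≈ 258 kPa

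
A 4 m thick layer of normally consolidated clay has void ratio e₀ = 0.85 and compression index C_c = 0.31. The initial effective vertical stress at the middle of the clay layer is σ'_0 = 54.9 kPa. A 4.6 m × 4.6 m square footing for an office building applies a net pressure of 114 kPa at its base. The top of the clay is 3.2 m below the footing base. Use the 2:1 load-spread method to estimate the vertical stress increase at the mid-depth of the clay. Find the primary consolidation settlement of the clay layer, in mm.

Mid-depth of clay below the footing base: z = 3.2 + 4/2 = 5.2 m.
Stress increase at mid-clay by the 2:1 spreading method:
Δσ = qBL/((B+z)(L+z)) = 114×4.6×4.6/((4.6+5.2)(4.6+5.2)) = 25.117 kPa
Final effective stress: σ'_f = σ'_0 + Δσ = 54.9 + 25.117 = 80.017 kPa.
Normally consolidated clay, so the full stress increment lies on the virgin compression line:
S_c = C_c·H/(1+e₀)·log₁₀(σ'_f/σ'_0) = 0.31×4/(1+0.85)×log₁₀(80.017/54.9)
    = 0.67027 × 0.16361 = 0.1097 m

S_c ≈ 110 mm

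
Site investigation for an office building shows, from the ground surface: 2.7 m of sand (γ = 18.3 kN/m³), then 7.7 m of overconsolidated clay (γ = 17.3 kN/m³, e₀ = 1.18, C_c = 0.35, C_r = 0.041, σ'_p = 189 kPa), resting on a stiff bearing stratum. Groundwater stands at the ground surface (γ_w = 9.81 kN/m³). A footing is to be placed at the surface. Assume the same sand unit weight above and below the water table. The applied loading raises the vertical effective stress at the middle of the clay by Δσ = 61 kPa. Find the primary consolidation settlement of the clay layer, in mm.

S_c ≈ 49 mm

Mid-depth of clay below the ground surface: z = 2.7 + 7.7/2 = 6.55 m.
Total vertical stress at mid-clay: σ_v = 18.3×2.7 + 17.3×3.85 = 116.02 kPa.
Pore pressure: u = 9.81×(6.55 − 0) = 64.255 kPa.
Initial effective stress: σ'_0 = σ_v − u = 116.02 − 64.255 = 51.765 kPa.
Final effective stress: σ'_f = 51.765 + 61 = 112.77 kPa.
σ'_f = 112.77 ≤ σ'_p = 189 kPa, so the clay remains overconsolidated and only the recompression index applies:
S_c = C_r·H/(1+e₀)·log₁₀(σ'_f/σ'_0) = 0.041×7.7/2.18×log₁₀(112.77/51.765)
    = 0.14482 × 0.33816 = 0.04897 m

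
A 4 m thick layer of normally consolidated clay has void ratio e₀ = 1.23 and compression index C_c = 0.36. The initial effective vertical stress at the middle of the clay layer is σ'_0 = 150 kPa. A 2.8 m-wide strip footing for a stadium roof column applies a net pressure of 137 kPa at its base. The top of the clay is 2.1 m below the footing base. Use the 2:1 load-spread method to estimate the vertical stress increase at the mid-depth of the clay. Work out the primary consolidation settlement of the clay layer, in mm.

Mid-depth of clay below the footing base: z = 2.1 + 4/2 = 4.1 m.
Stress increase at mid-clay by the 2:1 spreading method:
Δσ = qB/(B+z) = 137×2.8/(2.8+4.1) = 55.594 kPa
Final effective stress: σ'_f = σ'_0 + Δσ = 150 + 55.594 = 205.59 kPa.
Normally consolidated clay, so the full stress increment lies on the virgin compression line:
S_c = C_c·H/(1+e₀)·log₁₀(σ'_f/σ'_0) = 0.36×4/(1+1.23)×log₁₀(205.59/150)
    = 0.64574 × 0.13691 = 0.08841 m

S_c ≈ 88.4 mm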